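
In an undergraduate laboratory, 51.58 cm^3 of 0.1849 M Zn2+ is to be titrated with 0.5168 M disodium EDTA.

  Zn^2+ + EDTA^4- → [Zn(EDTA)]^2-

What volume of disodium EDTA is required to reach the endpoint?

n(Zn2+) = 0.05158 L × 0.1849 mol/L = 9.537 × 10^-3 mol
n(EDTA) = 9.537 × 10^-3 mol (1:1 stoichiometry)
V(EDTA) = 9.537 × 10^-3 mol / 0.5168 mol/L = 0.01845 L = 18.45 mL

18.45 mL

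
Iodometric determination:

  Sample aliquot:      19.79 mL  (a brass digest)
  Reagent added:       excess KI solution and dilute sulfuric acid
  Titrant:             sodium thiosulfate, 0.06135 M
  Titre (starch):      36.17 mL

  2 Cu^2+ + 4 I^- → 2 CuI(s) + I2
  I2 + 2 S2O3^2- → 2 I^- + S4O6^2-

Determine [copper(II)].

n(S2O3^2-) = 0.03617 × 0.06135 = 2.219 × 10^-3 mol
n(I2) = n(S2O3^2-)/2 = 1.110 × 10^-3 mol
From the 2:1 ratio, n(Cu2+) in the aliquot = 2/1 × 1.110 × 10^-3 = 2.219 × 10^-3 mol
[Cu2+] = 2.219 × 10^-3 / 0.01979 = 0.1121 mol/L

0.1121 M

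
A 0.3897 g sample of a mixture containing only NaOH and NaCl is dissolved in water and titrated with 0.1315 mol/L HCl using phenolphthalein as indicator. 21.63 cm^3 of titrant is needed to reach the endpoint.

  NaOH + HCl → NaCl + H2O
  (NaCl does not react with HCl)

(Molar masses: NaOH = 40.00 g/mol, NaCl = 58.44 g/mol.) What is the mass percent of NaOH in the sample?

29.20 %

n(HCl) = 0.02163 × 0.1315 = 2.844 × 10^-3 mol
Let x = n(NaOH), y = n(NaCl).
Titrant: 1x = 2.844 × 10^-3;  mass: 40.00x + 58.44y = 0.3897
Solving, x = 2.844 × 10^-3 mol, y = 4.722 × 10^-3 mol
mass of NaOH = 2.844 × 10^-3 × 40.00 = 0.1138 g
% NaOH = 0.1138 / 0.3897 × 100 = 29.20 %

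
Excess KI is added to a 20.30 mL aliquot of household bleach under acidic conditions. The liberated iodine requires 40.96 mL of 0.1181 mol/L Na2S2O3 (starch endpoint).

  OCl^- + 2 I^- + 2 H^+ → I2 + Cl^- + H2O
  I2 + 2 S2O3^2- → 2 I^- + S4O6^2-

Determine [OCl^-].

n(S2O3^2-) = 0.04096 × 0.1181 = 4.837 × 10^-3 mol
n(I2) = n(S2O3^2-)/2 = 2.419 × 10^-3 mol
n(OCl^-) in the aliquot = 2.419 × 10^-3 mol (1:1 ratio)
[OCl^-] = 2.419 × 10^-3 / 0.02030 = 0.1191 mol/L

0.1191 mol/L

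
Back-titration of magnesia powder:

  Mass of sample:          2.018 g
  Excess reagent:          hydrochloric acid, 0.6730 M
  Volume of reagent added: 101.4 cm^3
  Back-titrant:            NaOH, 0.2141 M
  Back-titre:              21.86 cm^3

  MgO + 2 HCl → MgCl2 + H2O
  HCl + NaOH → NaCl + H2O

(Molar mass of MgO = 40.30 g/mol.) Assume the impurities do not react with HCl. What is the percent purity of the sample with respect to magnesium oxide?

63.47 %

n(HCl) added = 0.1014 × 0.6730 = 0.06824 mol
n(NaOH) used in back-titration = 0.02186 × 0.2141 = 4.680 × 10^-3 mol
n(HCl) left over = 4.680 × 10^-3 mol (1:1 ratio)
n(HCl) consumed by analyte = 0.06824 − 4.680 × 10^-3 = 0.06356 mol
From the 1:2 ratio, n(MgO) = 1/2 × 0.06356 = 0.03178 mol
mass of MgO = 0.03178 × 40.30 = 1.281 g
% MgO = 1.281 / 2.018 × 100 = 63.47 %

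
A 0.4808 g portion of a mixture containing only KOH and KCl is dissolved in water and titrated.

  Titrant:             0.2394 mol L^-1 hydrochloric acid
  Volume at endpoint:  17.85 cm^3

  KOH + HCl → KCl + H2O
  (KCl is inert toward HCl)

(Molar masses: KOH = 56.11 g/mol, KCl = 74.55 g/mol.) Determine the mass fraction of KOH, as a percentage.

n(HCl) = 0.01785 × 0.2394 = 4.273 × 10^-3 mol
Let x = n(KOH), y = n(KCl).
Titrant: 1x = 4.273 × 10^-3;  mass: 56.11x + 74.55y = 0.4808
Solving, x = 4.273 × 10^-3 mol, y = 3.233 × 10^-3 mol
mass of KOH = 4.273 × 10^-3 × 56.11 = 0.2398 g
% KOH = 0.2398 / 0.4808 × 100 = 49.87 %

49.87 %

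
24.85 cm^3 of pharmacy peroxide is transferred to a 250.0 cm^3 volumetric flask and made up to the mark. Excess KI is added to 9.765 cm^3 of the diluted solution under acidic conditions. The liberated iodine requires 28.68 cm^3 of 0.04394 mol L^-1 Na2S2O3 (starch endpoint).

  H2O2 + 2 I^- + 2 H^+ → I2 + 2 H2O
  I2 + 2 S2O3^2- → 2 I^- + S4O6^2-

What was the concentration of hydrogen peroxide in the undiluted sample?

0.6492 mol/L

n(S2O3^2-) = 0.02868 × 0.04394 = 1.260 × 10^-3 mol
n(I2) = n(S2O3^2-)/2 = 6.301 × 10^-4 mol
n(H2O2) in the aliquot = 6.301 × 10^-4 mol (1:1 ratio)
[H2O2]_dilute = 6.301 × 10^-4 / 0.009765 = 0.06453 mol/L
[H2O2]_original = 0.06453 × 250.0/24.85 = 0.6492 mol/L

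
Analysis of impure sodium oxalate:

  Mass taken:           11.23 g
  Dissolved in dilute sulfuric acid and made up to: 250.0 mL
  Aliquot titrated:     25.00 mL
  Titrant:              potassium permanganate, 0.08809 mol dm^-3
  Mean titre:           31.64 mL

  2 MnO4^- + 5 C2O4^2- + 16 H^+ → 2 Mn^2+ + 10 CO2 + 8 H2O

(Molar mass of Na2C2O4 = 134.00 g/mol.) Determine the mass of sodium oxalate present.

9.337 g

n(KMnO4) per titration = 0.03164 × 0.08809 = 2.787 × 10^-3 mol
From the 5:2 ratio, n(Na2C2O4) in each aliquot = 5/2 × 2.787 × 10^-3 = 6.968 × 10^-3 mol
n(Na2C2O4) in the whole flask = 6.968 × 10^-3 × 250.0/25.00 = 0.06968 mol
mass of Na2C2O4 = 0.06968 × 134.00 = 9.337 g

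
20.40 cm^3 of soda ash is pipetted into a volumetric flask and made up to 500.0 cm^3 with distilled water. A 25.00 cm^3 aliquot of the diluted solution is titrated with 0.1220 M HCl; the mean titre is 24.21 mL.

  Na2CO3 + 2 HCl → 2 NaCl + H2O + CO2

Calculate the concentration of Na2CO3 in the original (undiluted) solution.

n(HCl) = 0.02421 × 0.1220 = 2.954 × 10^-3 mol
From the 1:2 ratio, n(Na2CO3) in the aliquot = 1/2 × 2.954 × 10^-3 = 1.477 × 10^-3 mol
[Na2CO3]_dilute = 1.477 × 10^-3 / 0.02500 = 0.05907 mol/L
Dilution factor = 500.0 / 20.40 = 24.51
[Na2CO3]_stock = 0.05907 × 24.51 = 1.448 mol/L

1.448 M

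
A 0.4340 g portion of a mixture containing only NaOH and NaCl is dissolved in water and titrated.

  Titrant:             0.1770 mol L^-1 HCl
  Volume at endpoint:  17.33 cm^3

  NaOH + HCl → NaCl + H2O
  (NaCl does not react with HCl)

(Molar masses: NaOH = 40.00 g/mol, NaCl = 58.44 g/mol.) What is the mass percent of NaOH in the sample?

n(HCl) = 0.01733 × 0.1770 = 3.067 × 10^-3 mol
Let x = n(NaOH), y = n(NaCl).
Titrant: 1x = 3.067 × 10^-3;  mass: 40.00x + 58.44y = 0.4340
Solving, x = 3.067 × 10^-3 mol, y = 5.327 × 10^-3 mol
mass of NaOH = 3.067 × 10^-3 × 40.00 = 0.1227 g
% NaOH = 0.1227 / 0.4340 × 100 = 28.27 %

28.27 %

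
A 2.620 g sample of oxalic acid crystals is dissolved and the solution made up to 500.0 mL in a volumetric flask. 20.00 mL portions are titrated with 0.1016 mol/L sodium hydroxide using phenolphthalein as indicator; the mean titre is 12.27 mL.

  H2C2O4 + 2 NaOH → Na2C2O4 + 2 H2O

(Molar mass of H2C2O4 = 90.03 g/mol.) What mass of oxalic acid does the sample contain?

1.403 g

n(NaOH) per titration = 0.01227 × 0.1016 = 1.247 × 10^-3 mol
From the 1:2 ratio, n(H2C2O4) in each aliquot = 1/2 × 1.247 × 10^-3 = 6.233 × 10^-4 mol
n(H2C2O4) in the whole flask = 6.233 × 10^-4 × 500.0/20.00 = 0.01558 mol
mass of H2C2O4 = 0.01558 × 90.03 = 1.403 g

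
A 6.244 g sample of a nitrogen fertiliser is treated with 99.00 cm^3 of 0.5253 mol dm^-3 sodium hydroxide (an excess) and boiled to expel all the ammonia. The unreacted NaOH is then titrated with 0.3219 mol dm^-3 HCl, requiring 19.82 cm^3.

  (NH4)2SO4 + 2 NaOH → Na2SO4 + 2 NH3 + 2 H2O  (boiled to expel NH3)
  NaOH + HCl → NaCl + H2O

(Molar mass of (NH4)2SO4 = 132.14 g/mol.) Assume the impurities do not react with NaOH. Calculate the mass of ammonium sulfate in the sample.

n(NaOH) added = 0.09900 × 0.5253 = 0.05200 mol
n(HCl) used in back-titration = 0.01982 × 0.3219 = 6.380 × 10^-3 mol
n(NaOH) left over = 6.380 × 10^-3 mol (1:1 ratio)
n(NaOH) consumed by analyte = 0.05200 − 6.380 × 10^-3 = 0.04562 mol
From the 1:2 ratio, n((NH4)2SO4) = 1/2 × 0.04562 = 0.02281 mol
mass of (NH4)2SO4 = 0.02281 × 132.14 = 3.014 g

3.014 g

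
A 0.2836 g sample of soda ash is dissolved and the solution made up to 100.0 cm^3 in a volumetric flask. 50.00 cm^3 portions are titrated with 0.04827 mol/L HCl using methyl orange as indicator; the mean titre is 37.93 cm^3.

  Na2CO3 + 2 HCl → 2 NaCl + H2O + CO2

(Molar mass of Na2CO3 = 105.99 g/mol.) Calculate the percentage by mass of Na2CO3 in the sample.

n(HCl) per titration = 0.03793 × 0.04827 = 1.831 × 10^-3 mol
From the 1:2 ratio, n(Na2CO3) in each aliquot = 1/2 × 1.831 × 10^-3 = 9.154 × 10^-4 mol
n(Na2CO3) in the whole flask = 9.154 × 10^-4 × 100.0/50.00 = 1.831 × 10^-3 mol
mass of Na2CO3 = 1.831 × 10^-3 × 105.99 = 0.1941 g
% Na2CO3 = 0.1941 / 0.2836 × 100 = 68.43 %

68.43 %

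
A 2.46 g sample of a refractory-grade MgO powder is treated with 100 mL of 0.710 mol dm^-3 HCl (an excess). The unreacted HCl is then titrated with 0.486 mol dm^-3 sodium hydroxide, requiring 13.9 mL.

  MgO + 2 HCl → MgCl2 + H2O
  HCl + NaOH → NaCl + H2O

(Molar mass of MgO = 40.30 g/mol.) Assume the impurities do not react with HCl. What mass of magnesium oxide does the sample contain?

1.29 g

n(HCl) added = 0.100 × 0.710 = 0.0710 mol
n(NaOH) used in back-titration = 0.0139 × 0.486 = 6.76 × 10^-3 mol
n(HCl) left over = 6.76 × 10^-3 mol (1:1 ratio)
n(HCl) consumed by analyte = 0.0710 − 6.76 × 10^-3 = 0.0642 mol
From the 1:2 ratio, n(MgO) = 1/2 × 0.0642 = 0.0321 mol
mass of MgO = 0.0321 × 40.30 = 1.29 g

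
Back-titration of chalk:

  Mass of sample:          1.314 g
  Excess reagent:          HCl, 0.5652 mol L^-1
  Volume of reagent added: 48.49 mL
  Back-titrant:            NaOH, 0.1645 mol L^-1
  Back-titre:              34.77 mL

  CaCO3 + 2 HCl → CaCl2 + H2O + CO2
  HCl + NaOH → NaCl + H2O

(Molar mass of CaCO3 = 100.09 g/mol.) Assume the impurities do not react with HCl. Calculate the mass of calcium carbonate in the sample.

n(HCl) added = 0.04849 × 0.5652 = 0.02741 mol
n(NaOH) used in back-titration = 0.03477 × 0.1645 = 5.720 × 10^-3 mol
n(HCl) left over = 5.720 × 10^-3 mol (1:1 ratio)
n(HCl) consumed by analyte = 0.02741 − 5.720 × 10^-3 = 0.02169 mol
From the 1:2 ratio, n(CaCO3) = 1/2 × 0.02169 = 0.01084 mol
mass of CaCO3 = 0.01084 × 100.09 = 1.085 g

1.085 g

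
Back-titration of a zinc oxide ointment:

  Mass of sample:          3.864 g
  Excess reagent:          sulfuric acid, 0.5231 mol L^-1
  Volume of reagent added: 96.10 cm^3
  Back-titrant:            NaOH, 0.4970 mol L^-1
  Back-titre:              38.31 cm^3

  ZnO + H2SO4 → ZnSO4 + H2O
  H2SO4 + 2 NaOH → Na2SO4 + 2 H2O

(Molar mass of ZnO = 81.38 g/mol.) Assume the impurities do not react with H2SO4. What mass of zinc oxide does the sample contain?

3.316 g

n(H2SO4) added = 0.09610 × 0.5231 = 0.05027 mol
n(NaOH) used in back-titration = 0.03831 × 0.4970 = 0.01904 mol
From the 1:2 ratio, n(H2SO4) left over = 1/2 × 0.01904 = 9.520 × 10^-3 mol
n(H2SO4) consumed by analyte = 0.05027 − 9.520 × 10^-3 = 0.04075 mol
n(ZnO) = 0.04075 mol (1:1 ratio)
mass of ZnO = 0.04075 × 81.38 = 3.316 g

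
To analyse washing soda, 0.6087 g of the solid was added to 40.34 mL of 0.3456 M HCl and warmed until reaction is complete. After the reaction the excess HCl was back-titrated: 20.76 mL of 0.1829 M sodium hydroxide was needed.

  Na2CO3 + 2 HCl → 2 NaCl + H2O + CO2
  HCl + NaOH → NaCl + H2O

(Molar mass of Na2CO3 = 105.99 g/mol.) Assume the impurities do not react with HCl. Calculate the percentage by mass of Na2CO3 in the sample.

n(HCl) added = 0.04034 × 0.3456 = 0.01394 mol
n(NaOH) used in back-titration = 0.02076 × 0.1829 = 3.797 × 10^-3 mol
n(HCl) left over = 3.797 × 10^-3 mol (1:1 ratio)
n(HCl) consumed by analyte = 0.01394 − 3.797 × 10^-3 = 0.01014 mol
From the 1:2 ratio, n(Na2CO3) = 1/2 × 0.01014 = 5.072 × 10^-3 mol
mass of Na2CO3 = 5.072 × 10^-3 × 105.99 = 0.5376 g
% Na2CO3 = 0.5376 / 0.6087 × 100 = 88.32 %

88.32 %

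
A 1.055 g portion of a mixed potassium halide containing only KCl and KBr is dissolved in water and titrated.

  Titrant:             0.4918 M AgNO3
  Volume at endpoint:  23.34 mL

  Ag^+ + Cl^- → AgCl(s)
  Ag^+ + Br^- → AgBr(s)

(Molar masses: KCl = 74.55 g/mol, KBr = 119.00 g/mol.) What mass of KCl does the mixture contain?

0.5215 g

n(AgNO3) = 0.02334 × 0.4918 = 0.01148 mol
Let x = n(KCl), y = n(KBr).
Titrant: 1x + 1y = 0.01148;  mass: 74.55x + 119.00y = 1.055
Solving, x = 6.996 × 10^-3 mol, y = 4.483 × 10^-3 mol
mass of KCl = 6.996 × 10^-3 × 74.55 = 0.5215 g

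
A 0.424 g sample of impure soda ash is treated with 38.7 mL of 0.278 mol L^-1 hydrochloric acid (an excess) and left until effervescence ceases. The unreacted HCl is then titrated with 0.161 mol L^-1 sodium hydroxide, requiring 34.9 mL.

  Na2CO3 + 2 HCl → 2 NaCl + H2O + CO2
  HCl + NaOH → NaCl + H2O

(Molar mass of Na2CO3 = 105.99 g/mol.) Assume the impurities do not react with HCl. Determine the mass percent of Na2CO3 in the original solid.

n(HCl) added = 0.0387 × 0.278 = 0.0108 mol
n(NaOH) used in back-titration = 0.0349 × 0.161 = 5.62 × 10^-3 mol
n(HCl) left over = 5.62 × 10^-3 mol (1:1 ratio)
n(HCl) consumed by analyte = 0.0108 − 5.62 × 10^-3 = 5.14 × 10^-3 mol
From the 1:2 ratio, n(Na2CO3) = 1/2 × 5.14 × 10^-3 = 2.57 × 10^-3 mol
mass of Na2CO3 = 2.57 × 10^-3 × 105.99 = 0.272 g
% Na2CO3 = 0.272 / 0.424 × 100 = 64.2 %

64.2 %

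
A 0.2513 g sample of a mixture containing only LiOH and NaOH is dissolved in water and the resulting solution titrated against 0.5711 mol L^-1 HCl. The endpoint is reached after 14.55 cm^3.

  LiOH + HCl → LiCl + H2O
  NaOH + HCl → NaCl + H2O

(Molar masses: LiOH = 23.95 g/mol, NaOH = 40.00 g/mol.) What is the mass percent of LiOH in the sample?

n(HCl) = 0.01455 × 0.5711 = 8.310 × 10^-3 mol
Let x = n(LiOH), y = n(NaOH).
Titrant: 1x + 1y = 8.310 × 10^-3;  mass: 23.95x + 40.00y = 0.2513
Solving, x = 5.052 × 10^-3 mol, y = 3.258 × 10^-3 mol
mass of LiOH = 5.052 × 10^-3 × 23.95 = 0.1210 g
% LiOH = 0.1210 / 0.2513 × 100 = 48.15 %

48.15 %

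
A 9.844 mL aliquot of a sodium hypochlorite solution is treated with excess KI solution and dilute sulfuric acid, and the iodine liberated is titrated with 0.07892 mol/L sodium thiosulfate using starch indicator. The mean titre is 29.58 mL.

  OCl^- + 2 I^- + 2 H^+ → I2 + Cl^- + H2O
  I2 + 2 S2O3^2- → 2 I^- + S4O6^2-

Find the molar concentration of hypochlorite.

0.1186 mol/L

n(S2O3^2-) = 0.02958 × 0.07892 = 2.334 × 10^-3 mol
n(I2) = n(S2O3^2-)/2 = 1.167 × 10^-3 mol
n(OCl^-) in the aliquot = 1.167 × 10^-3 mol (1:1 ratio)
[OCl^-] = 1.167 × 10^-3 / 0.009844 = 0.1186 mol/L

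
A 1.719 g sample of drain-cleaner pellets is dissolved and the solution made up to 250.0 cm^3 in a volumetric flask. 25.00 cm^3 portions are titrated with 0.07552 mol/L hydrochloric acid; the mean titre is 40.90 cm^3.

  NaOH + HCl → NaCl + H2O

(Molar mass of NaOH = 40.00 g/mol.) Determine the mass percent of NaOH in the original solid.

n(HCl) per titration = 0.04090 × 0.07552 = 3.089 × 10^-3 mol
n(NaOH) in each aliquot = 3.089 × 10^-3 mol (1:1 ratio)
n(NaOH) in the whole flask = 3.089 × 10^-3 × 250.0/25.00 = 0.03089 mol
mass of NaOH = 0.03089 × 40.00 = 1.236 g
% NaOH = 1.236 / 1.719 × 100 = 71.87 %

71.87 %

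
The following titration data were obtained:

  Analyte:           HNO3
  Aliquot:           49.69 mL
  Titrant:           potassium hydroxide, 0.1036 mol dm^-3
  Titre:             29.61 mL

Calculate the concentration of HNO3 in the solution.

HNO3 + KOH → KNO3 + H2O
n(KOH) = 0.02961 L × 0.1036 mol/L = 3.068 × 10^-3 mol
n(HNO3) = 3.068 × 10^-3 mol (1:1 mole ratio)
[HNO3] = 3.068 × 10^-3 mol / 0.04969 L = 0.06173 mol/L

0.06173 mol/L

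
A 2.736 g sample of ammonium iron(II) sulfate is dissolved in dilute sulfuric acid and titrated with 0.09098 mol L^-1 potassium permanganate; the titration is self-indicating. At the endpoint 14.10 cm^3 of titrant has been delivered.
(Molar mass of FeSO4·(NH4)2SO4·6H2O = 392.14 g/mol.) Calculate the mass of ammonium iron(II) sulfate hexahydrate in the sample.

2.515 g

MnO4^- + 5 Fe^2+ + 8 H^+ → Mn^2+ + 5 Fe^3+ + 4 H2O
n(KMnO4) = 0.01410 L × 0.09098 mol/L = 1.283 × 10^-3 mol
From the 5:1 ratio, n(FeSO4·(NH4)2SO4·6H2O) = 5/1 × 1.283 × 10^-3 = 6.414 × 10^-3 mol
mass of FeSO4·(NH4)2SO4·6H2O = 6.414 × 10^-3 × 392.14 g/mol = 2.515 g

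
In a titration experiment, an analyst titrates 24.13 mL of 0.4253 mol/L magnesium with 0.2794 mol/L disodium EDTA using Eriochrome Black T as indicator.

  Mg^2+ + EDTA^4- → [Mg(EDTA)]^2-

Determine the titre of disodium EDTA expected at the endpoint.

n(Mg2+) = 0.02413 L × 0.4253 mol/L = 0.01026 mol
n(EDTA) = 0.01026 mol (1:1 stoichiometry)
V(EDTA) = 0.01026 mol / 0.2794 mol/L = 0.03673 L = 36.73 mL

36.73 mL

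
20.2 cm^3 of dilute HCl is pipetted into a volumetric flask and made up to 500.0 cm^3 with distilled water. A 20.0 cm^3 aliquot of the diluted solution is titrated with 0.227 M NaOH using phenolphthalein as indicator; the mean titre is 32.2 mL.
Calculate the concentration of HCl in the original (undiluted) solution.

HCl + NaOH → NaCl + H2O
n(NaOH) = 0.0322 × 0.227 = 7.31 × 10^-3 mol
n(HCl) in the aliquot = 7.31 × 10^-3 mol (1:1 ratio)
[HCl]_dilute = 7.31 × 10^-3 / 0.0200 = 0.365 mol/L
Dilution factor = 500.0 / 20.2 = 24.75
[HCl]_stock = 0.365 × 24.75 = 9.05 mol/L

9.05 M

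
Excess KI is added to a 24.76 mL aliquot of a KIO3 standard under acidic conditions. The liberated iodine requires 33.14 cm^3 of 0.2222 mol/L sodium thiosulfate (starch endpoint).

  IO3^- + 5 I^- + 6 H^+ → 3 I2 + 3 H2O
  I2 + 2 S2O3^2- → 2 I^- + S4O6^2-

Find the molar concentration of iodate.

0.04957 mol/L

n(S2O3^2-) = 0.03314 × 0.2222 = 7.364 × 10^-3 mol
n(I2) = n(S2O3^2-)/2 = 3.682 × 10^-3 mol
From the 1:3 ratio, n(IO3^-) in the aliquot = 1/3 × 3.682 × 10^-3 = 1.227 × 10^-3 mol
[IO3^-] = 1.227 × 10^-3 / 0.02476 = 0.04957 mol/L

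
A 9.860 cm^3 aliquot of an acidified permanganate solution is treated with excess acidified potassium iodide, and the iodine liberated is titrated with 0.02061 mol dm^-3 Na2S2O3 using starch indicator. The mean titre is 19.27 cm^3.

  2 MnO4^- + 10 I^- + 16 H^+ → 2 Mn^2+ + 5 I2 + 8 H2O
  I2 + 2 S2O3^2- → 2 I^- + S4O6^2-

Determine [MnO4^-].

0.008056 mol/L

n(S2O3^2-) = 0.01927 × 0.02061 = 3.972 × 10^-4 mol
n(I2) = n(S2O3^2-)/2 = 1.986 × 10^-4 mol
From the 2:5 ratio, n(MnO4^-) in the aliquot = 2/5 × 1.986 × 10^-4 = 7.943 × 10^-5 mol
[MnO4^-] = 7.943 × 10^-5 / 0.009860 = 0.008056 mol/L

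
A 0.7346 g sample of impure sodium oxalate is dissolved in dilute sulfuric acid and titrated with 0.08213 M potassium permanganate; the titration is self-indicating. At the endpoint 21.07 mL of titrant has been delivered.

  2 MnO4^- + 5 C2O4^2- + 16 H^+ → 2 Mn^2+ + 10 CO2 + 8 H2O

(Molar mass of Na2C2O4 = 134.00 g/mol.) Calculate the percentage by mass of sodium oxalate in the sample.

n(KMnO4) = 0.02107 L × 0.08213 mol/L = 1.730 × 10^-3 mol
From the 5:2 ratio, n(Na2C2O4) = 5/2 × 1.730 × 10^-3 = 4.326 × 10^-3 mol
mass of Na2C2O4 = 4.326 × 10^-3 × 134.00 g/mol = 0.5797 g
% Na2C2O4 = 0.5797 / 0.7346 × 100 = 78.92 %

78.92 %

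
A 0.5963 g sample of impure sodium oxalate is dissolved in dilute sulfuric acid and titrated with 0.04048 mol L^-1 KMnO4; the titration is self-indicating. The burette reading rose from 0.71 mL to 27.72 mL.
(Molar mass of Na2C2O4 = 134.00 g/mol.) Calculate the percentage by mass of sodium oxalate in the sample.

61.42 %

2 MnO4^- + 5 C2O4^2- + 16 H^+ → 2 Mn^2+ + 10 CO2 + 8 H2O
n(KMnO4) = 0.02701 L × 0.04048 mol/L = 1.093 × 10^-3 mol
From the 5:2 ratio, n(Na2C2O4) = 5/2 × 1.093 × 10^-3 = 2.733 × 10^-3 mol
mass of Na2C2O4 = 2.733 × 10^-3 × 134.00 g/mol = 0.3663 g
% Na2C2O4 = 0.3663 / 0.5963 × 100 = 61.42 %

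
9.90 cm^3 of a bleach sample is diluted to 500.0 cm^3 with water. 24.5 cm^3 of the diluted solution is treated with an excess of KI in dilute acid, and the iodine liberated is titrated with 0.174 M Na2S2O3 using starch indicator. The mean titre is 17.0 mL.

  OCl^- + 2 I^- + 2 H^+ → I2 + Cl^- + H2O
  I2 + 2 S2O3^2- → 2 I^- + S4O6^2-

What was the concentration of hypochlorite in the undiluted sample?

n(S2O3^2-) = 0.0170 × 0.174 = 2.96 × 10^-3 mol
n(I2) = n(S2O3^2-)/2 = 1.48 × 10^-3 mol
n(OCl^-) in the aliquot = 1.48 × 10^-3 mol (1:1 ratio)
[OCl^-]_dilute = 1.48 × 10^-3 / 0.0245 = 0.0604 mol/L
[OCl^-]_original = 0.0604 × 500.0/9.90 = 3.05 mol/L

3.05 M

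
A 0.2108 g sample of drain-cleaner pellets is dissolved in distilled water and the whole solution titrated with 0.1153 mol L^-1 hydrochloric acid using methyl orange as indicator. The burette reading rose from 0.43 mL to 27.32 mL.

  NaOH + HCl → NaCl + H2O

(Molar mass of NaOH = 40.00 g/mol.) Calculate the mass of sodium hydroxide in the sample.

n(HCl) = 0.02689 L × 0.1153 mol/L = 3.100 × 10^-3 mol
n(NaOH) = 3.100 × 10^-3 mol (1:1 ratio)
mass of NaOH = 3.100 × 10^-3 × 40.00 g/mol = 0.1240 g

0.1240 g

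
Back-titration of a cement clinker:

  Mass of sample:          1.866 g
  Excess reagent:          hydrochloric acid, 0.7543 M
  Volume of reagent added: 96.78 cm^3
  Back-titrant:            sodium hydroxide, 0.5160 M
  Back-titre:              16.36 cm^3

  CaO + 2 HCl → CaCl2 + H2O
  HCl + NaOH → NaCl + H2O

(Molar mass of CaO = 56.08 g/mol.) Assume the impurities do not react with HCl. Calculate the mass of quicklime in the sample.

1.810 g

n(HCl) added = 0.09678 × 0.7543 = 0.07300 mol
n(NaOH) used in back-titration = 0.01636 × 0.5160 = 8.442 × 10^-3 mol
n(HCl) left over = 8.442 × 10^-3 mol (1:1 ratio)
n(HCl) consumed by analyte = 0.07300 − 8.442 × 10^-3 = 0.06456 mol
From the 1:2 ratio, n(CaO) = 1/2 × 0.06456 = 0.03228 mol
mass of CaO = 0.03228 × 56.08 = 1.810 g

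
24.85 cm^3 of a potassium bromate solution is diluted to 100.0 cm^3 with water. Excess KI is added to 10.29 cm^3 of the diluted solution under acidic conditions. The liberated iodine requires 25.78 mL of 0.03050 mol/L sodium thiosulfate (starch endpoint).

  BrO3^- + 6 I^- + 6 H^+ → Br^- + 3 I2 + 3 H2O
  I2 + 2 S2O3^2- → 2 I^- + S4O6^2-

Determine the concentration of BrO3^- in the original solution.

n(S2O3^2-) = 0.02578 × 0.03050 = 7.863 × 10^-4 mol
n(I2) = n(S2O3^2-)/2 = 3.931 × 10^-4 mol
From the 1:3 ratio, n(BrO3^-) in the aliquot = 1/3 × 3.931 × 10^-4 = 1.310 × 10^-4 mol
[BrO3^-]_dilute = 1.310 × 10^-4 / 0.01029 = 0.01274 mol/L
[BrO3^-]_original = 0.01274 × 100.0/24.85 = 0.05125 mol/L

0.05125 mol/L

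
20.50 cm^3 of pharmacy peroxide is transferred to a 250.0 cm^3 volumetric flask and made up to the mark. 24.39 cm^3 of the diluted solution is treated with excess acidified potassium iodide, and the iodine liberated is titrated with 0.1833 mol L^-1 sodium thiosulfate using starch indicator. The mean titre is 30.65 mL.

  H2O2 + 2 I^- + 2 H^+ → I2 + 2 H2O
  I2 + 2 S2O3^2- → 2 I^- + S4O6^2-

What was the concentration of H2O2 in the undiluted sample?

n(S2O3^2-) = 0.03065 × 0.1833 = 5.618 × 10^-3 mol
n(I2) = n(S2O3^2-)/2 = 2.809 × 10^-3 mol
n(H2O2) in the aliquot = 2.809 × 10^-3 mol (1:1 ratio)
[H2O2]_dilute = 2.809 × 10^-3 / 0.02439 = 0.1152 mol/L
[H2O2]_original = 0.1152 × 250.0/20.50 = 1.405 mol/L

1.405 mol/L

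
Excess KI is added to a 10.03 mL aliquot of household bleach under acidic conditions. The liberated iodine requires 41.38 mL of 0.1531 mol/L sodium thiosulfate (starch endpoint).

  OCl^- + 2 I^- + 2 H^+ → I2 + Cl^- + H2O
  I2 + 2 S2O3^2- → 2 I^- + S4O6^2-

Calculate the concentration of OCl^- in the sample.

0.3158 mol/L

n(S2O3^2-) = 0.04138 × 0.1531 = 6.335 × 10^-3 mol
n(I2) = n(S2O3^2-)/2 = 3.168 × 10^-3 mol
n(OCl^-) in the aliquot = 3.168 × 10^-3 mol (1:1 ratio)
[OCl^-] = 3.168 × 10^-3 / 0.01003 = 0.3158 mol/L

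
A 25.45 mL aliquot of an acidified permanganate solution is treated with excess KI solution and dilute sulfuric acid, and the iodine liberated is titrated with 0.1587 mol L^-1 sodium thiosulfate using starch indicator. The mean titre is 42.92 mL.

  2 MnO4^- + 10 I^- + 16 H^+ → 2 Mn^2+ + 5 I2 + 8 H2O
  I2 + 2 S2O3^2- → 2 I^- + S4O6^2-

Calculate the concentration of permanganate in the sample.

n(S2O3^2-) = 0.04292 × 0.1587 = 6.811 × 10^-3 mol
n(I2) = n(S2O3^2-)/2 = 3.406 × 10^-3 mol
From the 2:5 ratio, n(MnO4^-) in the aliquot = 2/5 × 3.406 × 10^-3 = 1.362 × 10^-3 mol
[MnO4^-] = 1.362 × 10^-3 / 0.02545 = 0.05353 mol/L

0.05353 mol/L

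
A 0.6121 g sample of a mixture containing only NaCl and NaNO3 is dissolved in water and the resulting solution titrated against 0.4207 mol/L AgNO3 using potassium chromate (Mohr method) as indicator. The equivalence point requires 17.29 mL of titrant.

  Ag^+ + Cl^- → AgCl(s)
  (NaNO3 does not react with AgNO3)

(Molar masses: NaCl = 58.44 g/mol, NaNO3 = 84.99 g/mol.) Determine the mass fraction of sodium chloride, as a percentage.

69.45 %

n(AgNO3) = 0.01729 × 0.4207 = 7.274 × 10^-3 mol
Let x = n(NaCl), y = n(NaNO3).
Titrant: 1x = 7.274 × 10^-3;  mass: 58.44x + 84.99y = 0.6121
Solving, x = 7.274 × 10^-3 mol, y = 2.200 × 10^-3 mol
mass of NaCl = 7.274 × 10^-3 × 58.44 = 0.4251 g
% NaCl = 0.4251 / 0.6121 × 100 = 69.45 %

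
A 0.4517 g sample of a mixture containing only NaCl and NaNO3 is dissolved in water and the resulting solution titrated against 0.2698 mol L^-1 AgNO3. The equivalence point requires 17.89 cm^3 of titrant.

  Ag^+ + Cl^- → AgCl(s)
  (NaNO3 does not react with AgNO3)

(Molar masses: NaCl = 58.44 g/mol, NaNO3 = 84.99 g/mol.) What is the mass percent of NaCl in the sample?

62.45 %

n(AgNO3) = 0.01789 × 0.2698 = 4.827 × 10^-3 mol
Let x = n(NaCl), y = n(NaNO3).
Titrant: 1x = 4.827 × 10^-3;  mass: 58.44x + 84.99y = 0.4517
Solving, x = 4.827 × 10^-3 mol, y = 1.996 × 10^-3 mol
mass of NaCl = 4.827 × 10^-3 × 58.44 = 0.2821 g
% NaCl = 0.2821 / 0.4517 × 100 = 62.45 %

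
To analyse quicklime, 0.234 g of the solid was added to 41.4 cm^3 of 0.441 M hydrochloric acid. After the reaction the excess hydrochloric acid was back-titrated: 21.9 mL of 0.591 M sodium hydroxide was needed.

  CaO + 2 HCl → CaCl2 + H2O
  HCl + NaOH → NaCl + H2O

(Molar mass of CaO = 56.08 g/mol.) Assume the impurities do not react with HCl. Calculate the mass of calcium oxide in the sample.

n(HCl) added = 0.0414 × 0.441 = 0.0183 mol
n(NaOH) used in back-titration = 0.0219 × 0.591 = 0.0129 mol
n(HCl) left over = 0.0129 mol (1:1 ratio)
n(HCl) consumed by analyte = 0.0183 − 0.0129 = 5.31 × 10^-3 mol
From the 1:2 ratio, n(CaO) = 1/2 × 5.31 × 10^-3 = 2.66 × 10^-3 mol
mass of CaO = 2.66 × 10^-3 × 56.08 = 0.149 g

0.149 g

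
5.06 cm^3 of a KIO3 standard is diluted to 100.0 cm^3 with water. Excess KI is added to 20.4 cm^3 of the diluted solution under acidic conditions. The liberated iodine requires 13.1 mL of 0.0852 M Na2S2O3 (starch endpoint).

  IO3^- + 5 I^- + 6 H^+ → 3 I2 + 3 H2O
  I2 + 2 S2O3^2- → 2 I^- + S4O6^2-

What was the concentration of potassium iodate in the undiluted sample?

n(S2O3^2-) = 0.0131 × 0.0852 = 1.12 × 10^-3 mol
n(I2) = n(S2O3^2-)/2 = 5.58 × 10^-4 mol
From the 1:3 ratio, n(IO3^-) in the aliquot = 1/3 × 5.58 × 10^-4 = 1.86 × 10^-4 mol
[IO3^-]_dilute = 1.86 × 10^-4 / 0.0204 = 0.00912 mol/L
[IO3^-]_original = 0.00912 × 100.0/5.06 = 0.180 mol/L

0.180 M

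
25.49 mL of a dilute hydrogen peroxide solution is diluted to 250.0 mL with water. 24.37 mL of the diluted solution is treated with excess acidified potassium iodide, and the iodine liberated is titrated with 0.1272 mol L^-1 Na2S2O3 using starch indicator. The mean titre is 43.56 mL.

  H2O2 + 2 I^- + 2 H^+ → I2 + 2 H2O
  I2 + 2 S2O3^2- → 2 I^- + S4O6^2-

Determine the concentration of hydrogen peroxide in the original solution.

1.115 mol/L

n(S2O3^2-) = 0.04356 × 0.1272 = 5.541 × 10^-3 mol
n(I2) = n(S2O3^2-)/2 = 2.770 × 10^-3 mol
n(H2O2) in the aliquot = 2.770 × 10^-3 mol (1:1 ratio)
[H2O2]_dilute = 2.770 × 10^-3 / 0.02437 = 0.1137 mol/L
[H2O2]_original = 0.1137 × 250.0/25.49 = 1.115 mol/L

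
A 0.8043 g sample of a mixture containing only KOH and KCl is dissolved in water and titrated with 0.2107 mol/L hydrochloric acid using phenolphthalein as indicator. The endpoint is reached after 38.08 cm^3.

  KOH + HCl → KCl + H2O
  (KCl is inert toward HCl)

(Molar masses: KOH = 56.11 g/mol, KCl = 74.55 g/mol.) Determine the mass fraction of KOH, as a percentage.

n(HCl) = 0.03808 × 0.2107 = 8.023 × 10^-3 mol
Let x = n(KOH), y = n(KCl).
Titrant: 1x = 8.023 × 10^-3;  mass: 56.11x + 74.55y = 0.8043
Solving, x = 8.023 × 10^-3 mol, y = 4.750 × 10^-3 mol
mass of KOH = 8.023 × 10^-3 × 56.11 = 0.4502 g
% KOH = 0.4502 / 0.8043 × 100 = 55.97 %

55.97 %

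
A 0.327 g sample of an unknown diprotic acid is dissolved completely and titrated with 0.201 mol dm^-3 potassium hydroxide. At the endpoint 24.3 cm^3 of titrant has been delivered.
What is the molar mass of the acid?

n(KOH) = 0.0243 L × 0.201 mol/L = 4.88 × 10^-3 mol
From the 1:2 ratio, n(H2A) = 1/2 × 4.88 × 10^-3 = 2.44 × 10^-3 mol
M = m / n = 0.327 g / 2.44 × 10^-3 mol = 134 g/mol

134 g/mol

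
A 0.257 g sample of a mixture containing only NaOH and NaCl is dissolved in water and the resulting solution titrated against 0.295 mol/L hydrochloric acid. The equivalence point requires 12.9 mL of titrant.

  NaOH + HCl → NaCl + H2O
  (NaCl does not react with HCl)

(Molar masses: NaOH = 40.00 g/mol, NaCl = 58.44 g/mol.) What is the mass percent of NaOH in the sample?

59.2 %

n(HCl) = 0.0129 × 0.295 = 3.81 × 10^-3 mol
Let x = n(NaOH), y = n(NaCl).
Titrant: 1x = 3.81 × 10^-3;  mass: 40.00x + 58.44y = 0.257
Solving, x = 3.81 × 10^-3 mol, y = 1.79 × 10^-3 mol
mass of NaOH = 3.81 × 10^-3 × 40.00 = 0.152 g
% NaOH = 0.152 / 0.257 × 100 = 59.2 %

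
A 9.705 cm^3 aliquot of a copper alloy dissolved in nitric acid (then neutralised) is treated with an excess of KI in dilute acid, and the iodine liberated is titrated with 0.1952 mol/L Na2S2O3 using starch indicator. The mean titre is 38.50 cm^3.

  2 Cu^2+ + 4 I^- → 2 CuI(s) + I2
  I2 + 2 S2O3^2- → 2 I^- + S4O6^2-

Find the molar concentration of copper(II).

n(S2O3^2-) = 0.03850 × 0.1952 = 7.515 × 10^-3 mol
n(I2) = n(S2O3^2-)/2 = 3.758 × 10^-3 mol
From the 2:1 ratio, n(Cu2+) in the aliquot = 2/1 × 3.758 × 10^-3 = 7.515 × 10^-3 mol
[Cu2+] = 7.515 × 10^-3 / 0.009705 = 0.7744 mol/L

0.7744 mol/L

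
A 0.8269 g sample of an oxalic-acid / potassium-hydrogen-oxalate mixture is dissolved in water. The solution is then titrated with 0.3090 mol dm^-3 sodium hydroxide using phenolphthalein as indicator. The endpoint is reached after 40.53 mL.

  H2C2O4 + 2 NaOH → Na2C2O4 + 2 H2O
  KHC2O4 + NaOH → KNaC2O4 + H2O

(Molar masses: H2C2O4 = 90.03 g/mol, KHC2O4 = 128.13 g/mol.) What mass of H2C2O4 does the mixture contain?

0.4212 g

n(NaOH) = 0.04053 × 0.3090 = 0.01252 mol
Let x = n(H2C2O4), y = n(KHC2O4).
Titrant: 2x + 1y = 0.01252;  mass: 90.03x + 128.13y = 0.8269
Solving, x = 4.679 × 10^-3 mol, y = 3.166 × 10^-3 mol
mass of H2C2O4 = 4.679 × 10^-3 × 90.03 = 0.4212 g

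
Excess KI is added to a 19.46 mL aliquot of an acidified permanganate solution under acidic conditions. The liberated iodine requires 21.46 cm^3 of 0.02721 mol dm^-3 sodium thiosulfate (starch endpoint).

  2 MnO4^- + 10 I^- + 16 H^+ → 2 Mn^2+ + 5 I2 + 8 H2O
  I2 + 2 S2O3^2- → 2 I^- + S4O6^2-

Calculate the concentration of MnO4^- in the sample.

0.006001 mol/L

n(S2O3^2-) = 0.02146 × 0.02721 = 5.839 × 10^-4 mol
n(I2) = n(S2O3^2-)/2 = 2.920 × 10^-4 mol
From the 2:5 ratio, n(MnO4^-) in the aliquot = 2/5 × 2.920 × 10^-4 = 1.168 × 10^-4 mol
[MnO4^-] = 1.168 × 10^-4 / 0.01946 = 0.006001 mol/L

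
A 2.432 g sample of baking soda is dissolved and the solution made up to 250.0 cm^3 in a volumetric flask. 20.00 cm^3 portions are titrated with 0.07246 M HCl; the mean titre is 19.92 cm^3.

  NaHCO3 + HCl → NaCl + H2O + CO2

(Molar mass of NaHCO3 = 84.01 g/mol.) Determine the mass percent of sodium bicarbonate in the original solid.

62.33 %

n(HCl) per titration = 0.01992 × 0.07246 = 1.443 × 10^-3 mol
n(NaHCO3) in each aliquot = 1.443 × 10^-3 mol (1:1 ratio)
n(NaHCO3) in the whole flask = 1.443 × 10^-3 × 250.0/20.00 = 0.01804 mol
mass of NaHCO3 = 0.01804 × 84.01 = 1.516 g
% NaHCO3 = 1.516 / 2.432 × 100 = 62.33 %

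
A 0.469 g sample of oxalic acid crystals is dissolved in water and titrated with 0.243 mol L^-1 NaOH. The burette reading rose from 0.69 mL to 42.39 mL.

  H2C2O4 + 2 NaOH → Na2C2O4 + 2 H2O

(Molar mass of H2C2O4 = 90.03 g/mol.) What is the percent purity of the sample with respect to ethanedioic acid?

97.3 %

n(NaOH) = 0.0417 L × 0.243 mol/L = 0.0101 mol
From the 1:2 ratio, n(H2C2O4) = 1/2 × 0.0101 = 5.07 × 10^-3 mol
mass of H2C2O4 = 5.07 × 10^-3 × 90.03 g/mol = 0.456 g
% H2C2O4 = 0.456 / 0.469 × 100 = 97.3 %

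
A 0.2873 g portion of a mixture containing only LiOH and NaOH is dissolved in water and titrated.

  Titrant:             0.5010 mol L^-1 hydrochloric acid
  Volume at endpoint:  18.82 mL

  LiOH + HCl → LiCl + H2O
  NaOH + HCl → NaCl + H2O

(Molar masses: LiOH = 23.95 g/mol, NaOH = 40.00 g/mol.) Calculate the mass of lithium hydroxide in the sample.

0.1341 g

n(HCl) = 0.01882 × 0.5010 = 9.429 × 10^-3 mol
Let x = n(LiOH), y = n(NaOH).
Titrant: 1x + 1y = 9.429 × 10^-3;  mass: 23.95x + 40.00y = 0.2873
Solving, x = 5.598 × 10^-3 mol, y = 3.831 × 10^-3 mol
mass of LiOH = 5.598 × 10^-3 × 23.95 = 0.1341 g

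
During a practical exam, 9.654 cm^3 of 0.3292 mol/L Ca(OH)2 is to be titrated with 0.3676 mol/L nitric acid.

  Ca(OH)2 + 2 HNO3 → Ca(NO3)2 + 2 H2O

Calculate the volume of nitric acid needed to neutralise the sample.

17.29 mL

n(Ca(OH)2) = 0.009654 L × 0.3292 mol/L = 3.178 × 10^-3 mol
From the 2:1 stoichiometry, n(HNO3) = 2/1 × 3.178 × 10^-3 = 6.356 × 10^-3 mol
V(HNO3) = 6.356 × 10^-3 mol / 0.3676 mol/L = 0.01729 L = 17.29 mL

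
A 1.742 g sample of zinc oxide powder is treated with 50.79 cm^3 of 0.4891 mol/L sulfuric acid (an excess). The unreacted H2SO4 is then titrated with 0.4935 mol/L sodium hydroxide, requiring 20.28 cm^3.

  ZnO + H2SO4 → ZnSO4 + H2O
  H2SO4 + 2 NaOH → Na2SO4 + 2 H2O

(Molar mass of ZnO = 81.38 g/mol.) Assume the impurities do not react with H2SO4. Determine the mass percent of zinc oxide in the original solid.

92.67 %

n(H2SO4) added = 0.05079 × 0.4891 = 0.02484 mol
n(NaOH) used in back-titration = 0.02028 × 0.4935 = 0.01001 mol
From the 1:2 ratio, n(H2SO4) left over = 1/2 × 0.01001 = 5.004 × 10^-3 mol
n(H2SO4) consumed by analyte = 0.02484 − 5.004 × 10^-3 = 0.01984 mol
n(ZnO) = 0.01984 mol (1:1 ratio)
mass of ZnO = 0.01984 × 81.38 = 1.614 g
% ZnO = 1.614 / 1.742 × 100 = 92.67 %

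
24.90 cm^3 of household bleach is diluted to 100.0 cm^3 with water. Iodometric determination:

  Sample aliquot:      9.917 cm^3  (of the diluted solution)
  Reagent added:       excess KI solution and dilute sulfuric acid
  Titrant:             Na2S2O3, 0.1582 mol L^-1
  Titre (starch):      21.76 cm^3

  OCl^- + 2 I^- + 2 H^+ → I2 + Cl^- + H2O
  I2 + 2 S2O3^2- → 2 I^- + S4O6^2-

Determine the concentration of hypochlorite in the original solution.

n(S2O3^2-) = 0.02176 × 0.1582 = 3.442 × 10^-3 mol
n(I2) = n(S2O3^2-)/2 = 1.721 × 10^-3 mol
n(OCl^-) in the aliquot = 1.721 × 10^-3 mol (1:1 ratio)
[OCl^-]_dilute = 1.721 × 10^-3 / 0.009917 = 0.1736 mol/L
[OCl^-]_original = 0.1736 × 100.0/24.90 = 0.6970 mol/L

0.6970 mol/L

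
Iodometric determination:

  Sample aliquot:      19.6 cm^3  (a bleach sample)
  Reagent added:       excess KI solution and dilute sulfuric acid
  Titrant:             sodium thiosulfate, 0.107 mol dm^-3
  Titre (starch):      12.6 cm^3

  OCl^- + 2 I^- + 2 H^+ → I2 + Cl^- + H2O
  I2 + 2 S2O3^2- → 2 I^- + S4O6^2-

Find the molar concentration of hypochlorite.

0.0344 mol/L

n(S2O3^2-) = 0.0126 × 0.107 = 1.35 × 10^-3 mol
n(I2) = n(S2O3^2-)/2 = 6.74 × 10^-4 mol
n(OCl^-) in the aliquot = 6.74 × 10^-4 mol (1:1 ratio)
[OCl^-] = 6.74 × 10^-4 / 0.0196 = 0.0344 mol/L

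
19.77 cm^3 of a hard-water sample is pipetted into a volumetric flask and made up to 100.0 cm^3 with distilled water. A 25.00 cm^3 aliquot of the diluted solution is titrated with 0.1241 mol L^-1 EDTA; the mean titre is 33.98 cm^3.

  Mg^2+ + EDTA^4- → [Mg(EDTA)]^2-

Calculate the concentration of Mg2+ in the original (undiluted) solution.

n(EDTA) = 0.03398 × 0.1241 = 4.217 × 10^-3 mol
n(Mg2+) in the aliquot = 4.217 × 10^-3 mol (1:1 ratio)
[Mg2+]_dilute = 4.217 × 10^-3 / 0.02500 = 0.1687 mol/L
Dilution factor = 100.0 / 19.77 = 5.058
[Mg2+]_stock = 0.1687 × 5.058 = 0.8532 mol/L

0.8532 mol/L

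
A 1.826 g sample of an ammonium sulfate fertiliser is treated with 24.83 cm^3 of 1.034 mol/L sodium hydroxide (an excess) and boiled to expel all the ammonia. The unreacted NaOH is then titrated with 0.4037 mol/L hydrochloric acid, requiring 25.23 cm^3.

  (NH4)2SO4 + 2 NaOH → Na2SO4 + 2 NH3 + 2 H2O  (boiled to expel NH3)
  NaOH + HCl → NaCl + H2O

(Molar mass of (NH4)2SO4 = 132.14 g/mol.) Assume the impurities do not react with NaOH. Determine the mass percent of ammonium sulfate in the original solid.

56.04 %

n(NaOH) added = 0.02483 × 1.034 = 0.02567 mol
n(HCl) used in back-titration = 0.02523 × 0.4037 = 0.01019 mol
n(NaOH) left over = 0.01019 mol (1:1 ratio)
n(NaOH) consumed by analyte = 0.02567 − 0.01019 = 0.01549 mol
From the 1:2 ratio, n((NH4)2SO4) = 1/2 × 0.01549 = 7.744 × 10^-3 mol
mass of (NH4)2SO4 = 7.744 × 10^-3 × 132.14 = 1.023 g
% (NH4)2SO4 = 1.023 / 1.826 × 100 = 56.04 %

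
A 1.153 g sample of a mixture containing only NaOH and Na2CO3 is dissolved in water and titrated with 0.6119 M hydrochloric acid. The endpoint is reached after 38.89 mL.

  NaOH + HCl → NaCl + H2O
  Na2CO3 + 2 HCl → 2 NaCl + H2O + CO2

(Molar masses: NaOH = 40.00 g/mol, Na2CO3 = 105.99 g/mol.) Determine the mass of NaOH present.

0.3328 g

n(HCl) = 0.03889 × 0.6119 = 0.02380 mol
Let x = n(NaOH), y = n(Na2CO3).
Titrant: 1x + 2y = 0.02380;  mass: 40.00x + 105.99y = 1.153
Solving, x = 8.319 × 10^-3 mol, y = 7.739 × 10^-3 mol
mass of NaOH = 8.319 × 10^-3 × 40.00 = 0.3328 g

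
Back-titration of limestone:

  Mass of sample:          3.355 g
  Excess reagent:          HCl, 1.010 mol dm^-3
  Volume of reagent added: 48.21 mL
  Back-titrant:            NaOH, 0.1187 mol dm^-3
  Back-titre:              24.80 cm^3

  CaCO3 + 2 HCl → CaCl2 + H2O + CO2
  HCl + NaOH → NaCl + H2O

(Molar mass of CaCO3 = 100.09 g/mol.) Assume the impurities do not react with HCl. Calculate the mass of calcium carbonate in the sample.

2.289 g

n(HCl) added = 0.04821 × 1.010 = 0.04869 mol
n(NaOH) used in back-titration = 0.02480 × 0.1187 = 2.944 × 10^-3 mol
n(HCl) left over = 2.944 × 10^-3 mol (1:1 ratio)
n(HCl) consumed by analyte = 0.04869 − 2.944 × 10^-3 = 0.04575 mol
From the 1:2 ratio, n(CaCO3) = 1/2 × 0.04575 = 0.02287 mol
mass of CaCO3 = 0.02287 × 100.09 = 2.289 g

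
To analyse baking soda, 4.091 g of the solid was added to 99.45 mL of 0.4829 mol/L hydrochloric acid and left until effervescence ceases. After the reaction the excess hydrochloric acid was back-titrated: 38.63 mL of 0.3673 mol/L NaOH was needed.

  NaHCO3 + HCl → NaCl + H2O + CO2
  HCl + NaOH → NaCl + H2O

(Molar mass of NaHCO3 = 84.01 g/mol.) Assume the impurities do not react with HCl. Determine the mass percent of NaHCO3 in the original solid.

n(HCl) added = 0.09945 × 0.4829 = 0.04802 mol
n(NaOH) used in back-titration = 0.03863 × 0.3673 = 0.01419 mol
n(HCl) left over = 0.01419 mol (1:1 ratio)
n(HCl) consumed by analyte = 0.04802 − 0.01419 = 0.03384 mol
n(NaHCO3) = 0.03384 mol (1:1 ratio)
mass of NaHCO3 = 0.03384 × 84.01 = 2.843 g
% NaHCO3 = 2.843 / 4.091 × 100 = 69.48 %

69.48 %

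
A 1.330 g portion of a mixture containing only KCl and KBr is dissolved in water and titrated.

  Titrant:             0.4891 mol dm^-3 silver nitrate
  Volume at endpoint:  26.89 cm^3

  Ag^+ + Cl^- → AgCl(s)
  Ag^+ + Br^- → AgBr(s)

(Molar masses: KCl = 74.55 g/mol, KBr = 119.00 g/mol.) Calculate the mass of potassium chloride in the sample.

n(AgNO3) = 0.02689 × 0.4891 = 0.01315 mol
Let x = n(KCl), y = n(KBr).
Titrant: 1x + 1y = 0.01315;  mass: 74.55x + 119.00y = 1.330
Solving, x = 5.289 × 10^-3 mol, y = 7.863 × 10^-3 mol
mass of KCl = 5.289 × 10^-3 × 74.55 = 0.3943 g

0.3943 g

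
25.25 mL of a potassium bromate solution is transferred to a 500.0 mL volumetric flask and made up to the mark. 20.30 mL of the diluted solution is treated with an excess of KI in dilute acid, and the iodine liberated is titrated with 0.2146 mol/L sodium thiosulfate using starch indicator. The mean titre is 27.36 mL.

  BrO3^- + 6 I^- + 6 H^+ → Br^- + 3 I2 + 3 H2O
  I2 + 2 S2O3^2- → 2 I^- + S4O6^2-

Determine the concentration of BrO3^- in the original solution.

0.9546 mol/L

n(S2O3^2-) = 0.02736 × 0.2146 = 5.871 × 10^-3 mol
n(I2) = n(S2O3^2-)/2 = 2.936 × 10^-3 mol
From the 1:3 ratio, n(BrO3^-) in the aliquot = 1/3 × 2.936 × 10^-3 = 9.786 × 10^-4 mol
[BrO3^-]_dilute = 9.786 × 10^-4 / 0.02030 = 0.04821 mol/L
[BrO3^-]_original = 0.04821 × 500.0/25.25 = 0.9546 mol/L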